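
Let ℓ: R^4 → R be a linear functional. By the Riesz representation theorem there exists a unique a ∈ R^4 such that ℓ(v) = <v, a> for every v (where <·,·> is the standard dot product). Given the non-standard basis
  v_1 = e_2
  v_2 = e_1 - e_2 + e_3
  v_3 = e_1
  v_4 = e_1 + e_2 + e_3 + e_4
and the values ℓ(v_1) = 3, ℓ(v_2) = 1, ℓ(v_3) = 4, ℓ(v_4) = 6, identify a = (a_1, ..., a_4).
a = (4, 3, 0, -1)

Write a = (a_1, ..., a_4) in the standard basis. For each basis vector v_i, ℓ(v_i) = <v_i, a> is a linear equation in the a_j's. Collect the n equations into a matrix system V a = ℓ, where row i of V is v_i (expressed in the standard basis). Since V is invertible (lower-triangular with 1s on the diagonal, up to permutation), solve by back-substitution:
  V =
[[0, 1, 0, 0],
 [1, -1, 1, 0],
 [1, 0, 0, 0],
 [1, 1, 1, 1]]
  V a = (3, 1, 4, 6)
Solving gives a = (4, 3, 0, -1).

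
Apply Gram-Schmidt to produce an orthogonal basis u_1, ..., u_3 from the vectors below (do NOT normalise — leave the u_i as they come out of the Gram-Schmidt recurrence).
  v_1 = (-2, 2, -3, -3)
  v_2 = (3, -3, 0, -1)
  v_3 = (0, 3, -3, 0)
Orthogonal basis:
  u_1 = (-2, 2, -3, -3)
  u_2 = (30/13, -30/13, -27/26, -53/26)
  u_3 = (705/413, 534/413, -627/413, 513/413)

Apply the Gram-Schmidt recurrence
  u_1 = v_1
  u_i = v_i − Σ_{j<i} ((v_i · u_j) / (u_j · u_j)) · u_j.

Step by step this gives:
  u_1 = (-2, 2, -3, -3)
  u_2 = (30/13, -30/13, -27/26, -53/26)
  u_3 = (705/413, 534/413, -627/413, 513/413)

Orthogonality check:
  u_2 · u_1 = 0 (should be 0)
  u_3 · u_1 = 0 (should be 0)
  u_3 · u_2 = 0 (should be 0)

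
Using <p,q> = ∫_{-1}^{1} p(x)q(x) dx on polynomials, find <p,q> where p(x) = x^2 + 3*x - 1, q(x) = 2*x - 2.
<p,q> = 20/3

Expand the product: p(x)·q(x) = 2*x^3 + 4*x^2 - 8*x + 2.
∫_{-1}^{1} of each monomial x^k gives [2/(k+1) if k even, 0 if k odd]. Integrating term-by-term (or equivalently evaluating the antiderivative F(x) = x^4/2 + 4*x^3/3 - 4*x^2 + 2*x at the endpoints):
  F(1) − F(−1) = -1/6 − (-41/6) = 20/3.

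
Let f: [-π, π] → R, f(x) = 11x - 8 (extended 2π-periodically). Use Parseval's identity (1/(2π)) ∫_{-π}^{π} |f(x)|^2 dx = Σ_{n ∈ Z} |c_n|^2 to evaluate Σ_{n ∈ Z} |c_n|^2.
Σ |c_n|^2 = 121π^2/3 + 64

Expand and integrate term by term over [-π, π]:
  ∫ (11x)^2 dx = 121·(2π^3/3); ∫ 2·11·(-8)·x dx = 0 (odd integrand); ∫ (-8)^2 dx = 64·2π.
So (1/(2π)) ∫_{-π}^{π} (11x - 8)^2 dx = 121π^2/3 + 64 = 121π^2/3 + 64.
Parseval ⇒ Σ |c_n|^2 = 121π^2/3 + 64.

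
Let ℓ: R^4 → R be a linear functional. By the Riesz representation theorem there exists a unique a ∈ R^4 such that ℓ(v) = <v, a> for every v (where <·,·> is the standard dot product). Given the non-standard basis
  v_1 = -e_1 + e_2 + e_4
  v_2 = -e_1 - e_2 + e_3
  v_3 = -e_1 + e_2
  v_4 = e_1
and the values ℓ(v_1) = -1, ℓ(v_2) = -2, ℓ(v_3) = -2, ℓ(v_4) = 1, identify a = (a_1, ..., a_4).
a = (1, -1, -2, 1)

Write a = (a_1, ..., a_4) in the standard basis. For each basis vector v_i, ℓ(v_i) = <v_i, a> is a linear equation in the a_j's. Collect the n equations into a matrix system V a = ℓ, where row i of V is v_i (expressed in the standard basis). Since V is invertible (lower-triangular with 1s on the diagonal, up to permutation), solve by back-substitution:
  V =
[[-1, 1, 0, 1],
 [-1, -1, 1, 0],
 [-1, 1, 0, 0],
 [1, 0, 0, 0]]
  V a = (-1, -2, -2, 1)
Solving gives a = (1, -1, -2, 1).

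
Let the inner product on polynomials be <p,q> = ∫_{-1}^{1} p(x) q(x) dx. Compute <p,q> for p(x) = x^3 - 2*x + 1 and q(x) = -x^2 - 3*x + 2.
<p,q> = 92/15

Expand the product: p(x)·q(x) = -x^5 - 3*x^4 + 4*x^3 + 5*x^2 - 7*x + 2.
∫_{-1}^{1} of each monomial x^k gives [2/(k+1) if k even, 0 if k odd]. Integrating term-by-term (or equivalently evaluating the antiderivative F(x) = -x^6/6 - 3*x^5/5 + x^4 + 5*x^3/3 - 7*x^2/2 + 2*x at the endpoints):
  F(1) − F(−1) = 2/5 − (-86/15) = 92/15.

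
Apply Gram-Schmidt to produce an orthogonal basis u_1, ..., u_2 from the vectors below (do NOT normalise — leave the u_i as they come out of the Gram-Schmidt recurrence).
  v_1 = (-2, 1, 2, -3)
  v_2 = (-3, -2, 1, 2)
Orthogonal basis:
  u_1 = (-2, 1, 2, -3)
  u_2 = (-3, -2, 1, 2)

Apply the Gram-Schmidt recurrence
  u_1 = v_1
  u_i = v_i − Σ_{j<i} ((v_i · u_j) / (u_j · u_j)) · u_j.

Step by step this gives:
  u_1 = (-2, 1, 2, -3)
  u_2 = (-3, -2, 1, 2)

Orthogonality check:
  u_2 · u_1 = 0 (should be 0)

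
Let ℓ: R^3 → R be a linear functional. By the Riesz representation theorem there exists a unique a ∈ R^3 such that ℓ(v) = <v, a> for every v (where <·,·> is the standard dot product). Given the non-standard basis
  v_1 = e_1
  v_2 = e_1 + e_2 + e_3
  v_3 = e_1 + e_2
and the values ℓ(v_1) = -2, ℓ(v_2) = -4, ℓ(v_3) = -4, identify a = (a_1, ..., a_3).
a = (-2, -2, 0)

Write a = (a_1, ..., a_3) in the standard basis. For each basis vector v_i, ℓ(v_i) = <v_i, a> is a linear equation in the a_j's. Collect the n equations into a matrix system V a = ℓ, where row i of V is v_i (expressed in the standard basis). Since V is invertible (lower-triangular with 1s on the diagonal, up to permutation), solve by back-substitution:
  V =
[[1, 0, 0],
 [1, 1, 1],
 [1, 1, 0]]
  V a = (-2, -4, -4)
Solving gives a = (-2, -2, 0).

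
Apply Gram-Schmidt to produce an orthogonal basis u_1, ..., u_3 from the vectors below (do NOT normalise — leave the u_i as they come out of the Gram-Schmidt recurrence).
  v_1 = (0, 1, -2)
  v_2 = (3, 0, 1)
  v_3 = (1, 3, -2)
Orthogonal basis:
  u_1 = (0, 1, -2)
  u_2 = (3, 2/5, 1/5)
  u_3 = (-11/46, 33/23, 33/46)

Apply the Gram-Schmidt recurrence
  u_1 = v_1
  u_i = v_i − Σ_{j<i} ((v_i · u_j) / (u_j · u_j)) · u_j.

Step by step this gives:
  u_1 = (0, 1, -2)
  u_2 = (3, 2/5, 1/5)
  u_3 = (-11/46, 33/23, 33/46)

Orthogonality check:
  u_2 · u_1 = 0 (should be 0)
  u_3 · u_1 = 0 (should be 0)
  u_3 · u_2 = 0 (should be 0)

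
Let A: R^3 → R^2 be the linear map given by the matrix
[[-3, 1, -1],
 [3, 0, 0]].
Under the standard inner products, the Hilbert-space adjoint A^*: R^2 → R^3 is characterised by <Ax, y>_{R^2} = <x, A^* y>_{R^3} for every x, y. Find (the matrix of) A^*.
A^* = A^T =
[[-3, 3],
 [1, 0],
 [-1, 0]]

For real matrices with standard dot products, the defining identity <Ax, y> = <x, A^* y> gives (Ax)^T y = x^T (A^*) y, i.e. x^T A^T y = x^T (A^*) y. Since this holds for all x, y, we must have A^* = A^T. Therefore
A^* =
[[-3, 3],
 [1, 0],
 [-1, 0]].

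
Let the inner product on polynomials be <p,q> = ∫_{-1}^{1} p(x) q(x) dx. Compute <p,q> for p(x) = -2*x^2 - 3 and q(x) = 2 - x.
<p,q> = -44/3

Expand the product: p(x)·q(x) = 2*x^3 - 4*x^2 + 3*x - 6.
∫_{-1}^{1} of each monomial x^k gives [2/(k+1) if k even, 0 if k odd]. Integrating term-by-term (or equivalently evaluating the antiderivative F(x) = x^4/2 - 4*x^3/3 + 3*x^2/2 - 6*x at the endpoints):
  F(1) − F(−1) = -16/3 − (28/3) = -44/3.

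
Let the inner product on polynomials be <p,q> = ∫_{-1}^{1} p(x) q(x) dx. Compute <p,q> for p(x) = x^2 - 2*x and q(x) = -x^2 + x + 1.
<p,q> = -16/15

Expand the product: p(x)·q(x) = -x^4 + 3*x^3 - x^2 - 2*x.
∫_{-1}^{1} of each monomial x^k gives [2/(k+1) if k even, 0 if k odd]. Integrating term-by-term (or equivalently evaluating the antiderivative F(x) = -x^5/5 + 3*x^4/4 - x^3/3 - x^2 at the endpoints):
  F(1) − F(−1) = -47/60 − (17/60) = -16/15.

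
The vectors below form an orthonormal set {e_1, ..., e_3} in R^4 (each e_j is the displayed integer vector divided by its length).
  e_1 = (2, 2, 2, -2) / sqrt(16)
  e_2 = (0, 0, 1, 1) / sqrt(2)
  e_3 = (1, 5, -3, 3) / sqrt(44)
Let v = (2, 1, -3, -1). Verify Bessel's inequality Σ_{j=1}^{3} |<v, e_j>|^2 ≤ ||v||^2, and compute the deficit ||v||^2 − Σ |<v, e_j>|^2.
Σ |<v, e_j>|^2 = 133/11; ||v||^2 = 15; deficit = 32/11

Write each e_j = u_j / sqrt(<u_j, u_j>) where u_j is the displayed integer vector. Then <v, e_j> = <v, u_j> / sqrt(<u_j, u_j>), so |<v, e_j>|^2 = <v, u_j>^2 / <u_j, u_j>.
Coefficients: <v, e_1> = 2/sqrt(16), <v, e_2> = -4/sqrt(2), <v, e_3> = 13/sqrt(44).
Square and sum: Σ |<v, e_j>|^2 = 133/11.
Compute ||v||^2 = v·v = 15.
Deficit = 15 − 133/11 = 32/11 ≥ 0, confirming Bessel's inequality. (The deficit equals ||v − Σ <v,e_j> e_j||^2, the squared distance from v to span{e_j}.)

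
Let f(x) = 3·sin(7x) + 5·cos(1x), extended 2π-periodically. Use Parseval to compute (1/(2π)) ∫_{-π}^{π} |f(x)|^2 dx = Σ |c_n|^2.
Σ |c_n|^2 = 17

Expand |f|^2 and use orthogonality of {sin(nx), cos(mx)} on [-π, π]:
  ∫_{-π}^{π} sin(nx)^2 dx = π, ∫ cos(mx)^2 dx = π, and cross terms integrate to 0.
So ∫_{-π}^{π} f(x)^2 dx = 3^2 · π + 5^2 · π = (9 + 25)π.
Divide by 2π: (9 + 25)/2 = 17.
By Parseval, this equals Σ |c_n|^2.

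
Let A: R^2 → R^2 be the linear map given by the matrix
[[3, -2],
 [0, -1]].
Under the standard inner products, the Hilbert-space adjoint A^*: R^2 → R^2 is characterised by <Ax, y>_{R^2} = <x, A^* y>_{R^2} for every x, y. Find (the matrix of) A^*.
A^* = A^T =
[[3, 0],
 [-2, -1]]

For real matrices with standard dot products, the defining identity <Ax, y> = <x, A^* y> gives (Ax)^T y = x^T (A^*) y, i.e. x^T A^T y = x^T (A^*) y. Since this holds for all x, y, we must have A^* = A^T. Therefore
A^* =
[[3, 0],
 [-2, -1]].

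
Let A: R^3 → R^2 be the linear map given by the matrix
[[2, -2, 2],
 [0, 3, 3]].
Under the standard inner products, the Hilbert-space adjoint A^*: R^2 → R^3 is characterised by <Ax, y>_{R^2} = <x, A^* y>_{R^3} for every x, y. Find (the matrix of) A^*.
A^* = A^T =
[[2, 0],
 [-2, 3],
 [2, 3]]

For real matrices with standard dot products, the defining identity <Ax, y> = <x, A^* y> gives (Ax)^T y = x^T (A^*) y, i.e. x^T A^T y = x^T (A^*) y. Since this holds for all x, y, we must have A^* = A^T. Therefore
A^* =
[[2, 0],
 [-2, 3],
 [2, 3]].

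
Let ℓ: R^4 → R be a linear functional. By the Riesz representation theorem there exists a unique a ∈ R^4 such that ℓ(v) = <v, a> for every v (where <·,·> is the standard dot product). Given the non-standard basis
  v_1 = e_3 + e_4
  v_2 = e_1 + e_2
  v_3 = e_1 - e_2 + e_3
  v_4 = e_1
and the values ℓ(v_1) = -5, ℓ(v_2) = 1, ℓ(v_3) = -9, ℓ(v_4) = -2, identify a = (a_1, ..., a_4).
a = (-2, 3, -4, -1)

Write a = (a_1, ..., a_4) in the standard basis. For each basis vector v_i, ℓ(v_i) = <v_i, a> is a linear equation in the a_j's. Collect the n equations into a matrix system V a = ℓ, where row i of V is v_i (expressed in the standard basis). Since V is invertible (lower-triangular with 1s on the diagonal, up to permutation), solve by back-substitution:
  V =
[[0, 0, 1, 1],
 [1, 1, 0, 0],
 [1, -1, 1, 0],
 [1, 0, 0, 0]]
  V a = (-5, 1, -9, -2)
Solving gives a = (-2, 3, -4, -1).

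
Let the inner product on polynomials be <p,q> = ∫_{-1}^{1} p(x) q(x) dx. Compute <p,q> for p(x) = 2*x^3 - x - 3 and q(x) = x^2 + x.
<p,q> = -28/15

Expand the product: p(x)·q(x) = 2*x^5 + 2*x^4 - x^3 - 4*x^2 - 3*x.
∫_{-1}^{1} of each monomial x^k gives [2/(k+1) if k even, 0 if k odd]. Integrating term-by-term (or equivalently evaluating the antiderivative F(x) = x^6/3 + 2*x^5/5 - x^4/4 - 4*x^3/3 - 3*x^2/2 at the endpoints):
  F(1) − F(−1) = -47/20 − (-29/60) = -28/15.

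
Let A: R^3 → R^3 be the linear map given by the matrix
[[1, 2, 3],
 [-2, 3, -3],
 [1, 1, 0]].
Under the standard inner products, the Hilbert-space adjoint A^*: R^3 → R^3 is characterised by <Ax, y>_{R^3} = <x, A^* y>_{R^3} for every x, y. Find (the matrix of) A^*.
A^* = A^T =
[[1, -2, 1],
 [2, 3, 1],
 [3, -3, 0]]

For real matrices with standard dot products, the defining identity <Ax, y> = <x, A^* y> gives (Ax)^T y = x^T (A^*) y, i.e. x^T A^T y = x^T (A^*) y. Since this holds for all x, y, we must have A^* = A^T. Therefore
A^* =
[[1, -2, 1],
 [2, 3, 1],
 [3, -3, 0]].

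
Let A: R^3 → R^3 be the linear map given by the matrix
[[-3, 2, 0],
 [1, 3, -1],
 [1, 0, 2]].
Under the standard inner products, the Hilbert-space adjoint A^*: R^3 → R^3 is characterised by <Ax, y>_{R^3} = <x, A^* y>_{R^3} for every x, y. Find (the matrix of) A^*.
A^* = A^T =
[[-3, 1, 1],
 [2, 3, 0],
 [0, -1, 2]]

For real matrices with standard dot products, the defining identity <Ax, y> = <x, A^* y> gives (Ax)^T y = x^T (A^*) y, i.e. x^T A^T y = x^T (A^*) y. Since this holds for all x, y, we must have A^* = A^T. Therefore
A^* =
[[-3, 1, 1],
 [2, 3, 0],
 [0, -1, 2]].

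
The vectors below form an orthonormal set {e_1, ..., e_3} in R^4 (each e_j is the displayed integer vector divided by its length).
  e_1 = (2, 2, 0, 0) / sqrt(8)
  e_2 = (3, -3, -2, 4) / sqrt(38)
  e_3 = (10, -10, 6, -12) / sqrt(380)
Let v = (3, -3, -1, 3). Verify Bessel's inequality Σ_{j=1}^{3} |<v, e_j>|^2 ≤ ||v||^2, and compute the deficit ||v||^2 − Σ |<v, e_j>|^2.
Σ |<v, e_j>|^2 = 139/5; ||v||^2 = 28; deficit = 1/5

Write each e_j = u_j / sqrt(<u_j, u_j>) where u_j is the displayed integer vector. Then <v, e_j> = <v, u_j> / sqrt(<u_j, u_j>), so |<v, e_j>|^2 = <v, u_j>^2 / <u_j, u_j>.
Coefficients: <v, e_1> = 0/sqrt(8), <v, e_2> = 32/sqrt(38), <v, e_3> = 18/sqrt(380).
Square and sum: Σ |<v, e_j>|^2 = 139/5.
Compute ||v||^2 = v·v = 28.
Deficit = 28 − 139/5 = 1/5 ≥ 0, confirming Bessel's inequality. (The deficit equals ||v − Σ <v,e_j> e_j||^2, the squared distance from v to span{e_j}.)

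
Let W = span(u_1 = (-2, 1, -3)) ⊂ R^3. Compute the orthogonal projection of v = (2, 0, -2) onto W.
proj_W(v) = (-2/7, 1/7, -3/7)

Set up U = [u_1 | ... | u_1] ∈ R^(3×1). The projector onto W = col(U) is P = U (U^T U)^(-1) U^T.
Compute U^T U =
  [14],
and U^T v = (2).
Solve U^T U · c = U^T v for the coefficients: c = (1/7). The projection is proj_W(v) = U c.
Check: (v - proj_W(v)) · u_1 = 0  (should be 0).
Result: proj_W(v) = (-2/7, 1/7, -3/7).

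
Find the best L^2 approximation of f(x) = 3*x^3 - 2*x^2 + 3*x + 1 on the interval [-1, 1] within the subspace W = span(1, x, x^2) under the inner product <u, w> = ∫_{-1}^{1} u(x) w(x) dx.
g(x) = -2*x^2 + 24*x/5 + 1

The best approximation g ∈ W is the orthogonal projection of f onto W. Writing g = a_0 + a_1 x + a_2 x^2, the coefficients solve the normal equations G · a = b where
  G_{ij} = <φ_i, φ_j> and b_i = <f, φ_i>, with φ_0 = 1, φ_1 = x, φ_2 = x^2.
G =
  [2, 0, 2/3]
  [0, 2/3, 0]
  [2/3, 0, 2/5],
b = (2/3, 16/5, -2/15).
Solving gives a_0 = 1, a_1 = 24/5, a_2 = -2, so
  g(x) = -2*x^2 + 24*x/5 + 1.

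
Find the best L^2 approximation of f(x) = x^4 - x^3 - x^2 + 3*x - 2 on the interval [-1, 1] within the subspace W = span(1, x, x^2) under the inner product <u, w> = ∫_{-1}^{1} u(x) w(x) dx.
g(x) = -x^2/7 + 12*x/5 - 73/35

The best approximation g ∈ W is the orthogonal projection of f onto W. Writing g = a_0 + a_1 x + a_2 x^2, the coefficients solve the normal equations G · a = b where
  G_{ij} = <φ_i, φ_j> and b_i = <f, φ_i>, with φ_0 = 1, φ_1 = x, φ_2 = x^2.
G =
  [2, 0, 2/3]
  [0, 2/3, 0]
  [2/3, 0, 2/5],
b = (-64/15, 8/5, -152/105).
Solving gives a_0 = -73/35, a_1 = 12/5, a_2 = -1/7, so
  g(x) = -x^2/7 + 12*x/5 - 73/35.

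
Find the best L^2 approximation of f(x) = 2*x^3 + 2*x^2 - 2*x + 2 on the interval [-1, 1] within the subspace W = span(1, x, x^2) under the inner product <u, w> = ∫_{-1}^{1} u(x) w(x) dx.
g(x) = 2*x^2 - 4*x/5 + 2

The best approximation g ∈ W is the orthogonal projection of f onto W. Writing g = a_0 + a_1 x + a_2 x^2, the coefficients solve the normal equations G · a = b where
  G_{ij} = <φ_i, φ_j> and b_i = <f, φ_i>, with φ_0 = 1, φ_1 = x, φ_2 = x^2.
G =
  [2, 0, 2/3]
  [0, 2/3, 0]
  [2/3, 0, 2/5],
b = (16/3, -8/15, 32/15).
Solving gives a_0 = 2, a_1 = -4/5, a_2 = 2, so
  g(x) = 2*x^2 - 4*x/5 + 2.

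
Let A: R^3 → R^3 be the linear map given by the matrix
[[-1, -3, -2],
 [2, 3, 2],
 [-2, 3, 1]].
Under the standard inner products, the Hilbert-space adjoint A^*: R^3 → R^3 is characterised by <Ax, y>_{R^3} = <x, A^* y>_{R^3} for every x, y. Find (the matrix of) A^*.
A^* = A^T =
[[-1, 2, -2],
 [-3, 3, 3],
 [-2, 2, 1]]

For real matrices with standard dot products, the defining identity <Ax, y> = <x, A^* y> gives (Ax)^T y = x^T (A^*) y, i.e. x^T A^T y = x^T (A^*) y. Since this holds for all x, y, we must have A^* = A^T. Therefore
A^* =
[[-1, 2, -2],
 [-3, 3, 3],
 [-2, 2, 1]].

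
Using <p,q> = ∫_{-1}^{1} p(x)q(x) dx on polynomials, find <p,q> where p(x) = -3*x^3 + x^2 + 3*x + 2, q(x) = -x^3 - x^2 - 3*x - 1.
<p,q> = -64/7

Expand the product: p(x)·q(x) = 3*x^6 + 2*x^5 + 5*x^4 - 5*x^3 - 12*x^2 - 9*x - 2.
∫_{-1}^{1} of each monomial x^k gives [2/(k+1) if k even, 0 if k odd]. Integrating term-by-term (or equivalently evaluating the antiderivative F(x) = 3*x^7/7 + x^6/3 + x^5 - 5*x^4/4 - 4*x^3 - 9*x^2/2 - 2*x at the endpoints):
  F(1) − F(−1) = -839/84 − (-71/84) = -64/7.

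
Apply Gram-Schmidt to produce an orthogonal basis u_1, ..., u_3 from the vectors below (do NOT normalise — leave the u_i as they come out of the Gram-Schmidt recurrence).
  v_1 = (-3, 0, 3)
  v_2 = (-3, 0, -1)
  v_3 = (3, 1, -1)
Orthogonal basis:
  u_1 = (-3, 0, 3)
  u_2 = (-2, 0, -2)
  u_3 = (0, 1, 0)

Apply the Gram-Schmidt recurrence
  u_1 = v_1
  u_i = v_i − Σ_{j<i} ((v_i · u_j) / (u_j · u_j)) · u_j.

Step by step this gives:
  u_1 = (-3, 0, 3)
  u_2 = (-2, 0, -2)
  u_3 = (0, 1, 0)

Orthogonality check:
  u_2 · u_1 = 0 (should be 0)
  u_3 · u_1 = 0 (should be 0)
  u_3 · u_2 = 0 (should be 0)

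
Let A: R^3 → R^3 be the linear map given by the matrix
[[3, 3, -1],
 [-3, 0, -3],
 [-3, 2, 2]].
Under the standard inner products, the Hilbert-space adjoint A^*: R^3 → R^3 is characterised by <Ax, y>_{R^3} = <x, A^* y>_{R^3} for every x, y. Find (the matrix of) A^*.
A^* = A^T =
[[3, -3, -3],
 [3, 0, 2],
 [-1, -3, 2]]

For real matrices with standard dot products, the defining identity <Ax, y> = <x, A^* y> gives (Ax)^T y = x^T (A^*) y, i.e. x^T A^T y = x^T (A^*) y. Since this holds for all x, y, we must have A^* = A^T. Therefore
A^* =
[[3, -3, -3],
 [3, 0, 2],
 [-1, -3, 2]].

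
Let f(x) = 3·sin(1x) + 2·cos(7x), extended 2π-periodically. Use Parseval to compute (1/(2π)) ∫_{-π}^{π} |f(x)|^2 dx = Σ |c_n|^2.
Σ |c_n|^2 = 13/2

Expand |f|^2 and use orthogonality of {sin(nx), cos(mx)} on [-π, π]:
  ∫_{-π}^{π} sin(nx)^2 dx = π, ∫ cos(mx)^2 dx = π, and cross terms integrate to 0.
So ∫_{-π}^{π} f(x)^2 dx = 3^2 · π + 2^2 · π = (9 + 4)π.
Divide by 2π: (9 + 4)/2 = 13/2.
By Parseval, this equals Σ |c_n|^2.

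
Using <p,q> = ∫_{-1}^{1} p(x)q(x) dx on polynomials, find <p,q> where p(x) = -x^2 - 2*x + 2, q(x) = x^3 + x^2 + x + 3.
<p,q> = 44/5

Expand the product: p(x)·q(x) = -x^5 - 3*x^4 - x^3 - 3*x^2 - 4*x + 6.
∫_{-1}^{1} of each monomial x^k gives [2/(k+1) if k even, 0 if k odd]. Integrating term-by-term (or equivalently evaluating the antiderivative F(x) = -x^6/6 - 3*x^5/5 - x^4/4 - x^3 - 2*x^2 + 6*x at the endpoints):
  F(1) − F(−1) = 119/60 − (-409/60) = 44/5.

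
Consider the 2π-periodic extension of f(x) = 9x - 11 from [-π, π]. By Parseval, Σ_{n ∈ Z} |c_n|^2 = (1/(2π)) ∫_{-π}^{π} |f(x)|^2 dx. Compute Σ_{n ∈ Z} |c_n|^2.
Σ |c_n|^2 = 27π^2 + 121

Expand and integrate term by term over [-π, π]:
  ∫ (9x)^2 dx = 81·(2π^3/3); ∫ 2·9·(-11)·x dx = 0 (odd integrand); ∫ (-11)^2 dx = 121·2π.
So (1/(2π)) ∫_{-π}^{π} (9x - 11)^2 dx = 81π^2/3 + 121 = 27π^2 + 121.
Parseval ⇒ Σ |c_n|^2 = 27π^2 + 121.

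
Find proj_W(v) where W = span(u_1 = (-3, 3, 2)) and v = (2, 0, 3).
proj_W(v) = (0, 0, 0)

Set up U = [u_1 | ... | u_1] ∈ R^(3×1). The projector onto W = col(U) is P = U (U^T U)^(-1) U^T.
Compute U^T U =
  [22],
and U^T v = (0).
Solve U^T U · c = U^T v for the coefficients: c = (0). The projection is proj_W(v) = U c.
Check: (v - proj_W(v)) · u_1 = 0  (should be 0).
Result: proj_W(v) = (0, 0, 0).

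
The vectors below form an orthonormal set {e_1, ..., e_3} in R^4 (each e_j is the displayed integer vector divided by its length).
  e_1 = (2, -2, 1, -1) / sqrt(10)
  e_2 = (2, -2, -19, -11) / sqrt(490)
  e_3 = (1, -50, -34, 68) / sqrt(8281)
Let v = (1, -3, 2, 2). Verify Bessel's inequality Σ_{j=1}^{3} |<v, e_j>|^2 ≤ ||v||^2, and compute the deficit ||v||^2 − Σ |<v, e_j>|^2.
Σ |<v, e_j>|^2 = 2993/169; ||v||^2 = 18; deficit = 49/169

Write each e_j = u_j / sqrt(<u_j, u_j>) where u_j is the displayed integer vector. Then <v, e_j> = <v, u_j> / sqrt(<u_j, u_j>), so |<v, e_j>|^2 = <v, u_j>^2 / <u_j, u_j>.
Coefficients: <v, e_1> = 8/sqrt(10), <v, e_2> = -52/sqrt(490), <v, e_3> = 219/sqrt(8281).
Square and sum: Σ |<v, e_j>|^2 = 2993/169.
Compute ||v||^2 = v·v = 18.
Deficit = 18 − 2993/169 = 49/169 ≥ 0, confirming Bessel's inequality. (The deficit equals ||v − Σ <v,e_j> e_j||^2, the squared distance from v to span{e_j}.)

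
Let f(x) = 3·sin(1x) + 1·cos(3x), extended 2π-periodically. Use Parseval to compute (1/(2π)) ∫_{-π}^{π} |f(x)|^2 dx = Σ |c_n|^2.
Σ |c_n|^2 = 5

Expand |f|^2 and use orthogonality of {sin(nx), cos(mx)} on [-π, π]:
  ∫_{-π}^{π} sin(nx)^2 dx = π, ∫ cos(mx)^2 dx = π, and cross terms integrate to 0.
So ∫_{-π}^{π} f(x)^2 dx = 3^2 · π + 1^2 · π = (9 + 1)π.
Divide by 2π: (9 + 1)/2 = 5.
By Parseval, this equals Σ |c_n|^2.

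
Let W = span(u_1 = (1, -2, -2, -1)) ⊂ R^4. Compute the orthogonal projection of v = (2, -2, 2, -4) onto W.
proj_W(v) = (3/5, -6/5, -6/5, -3/5)

Set up U = [u_1 | ... | u_1] ∈ R^(4×1). The projector onto W = col(U) is P = U (U^T U)^(-1) U^T.
Compute U^T U =
  [10],
and U^T v = (6).
Solve U^T U · c = U^T v for the coefficients: c = (3/5). The projection is proj_W(v) = U c.
Check: (v - proj_W(v)) · u_1 = 0  (should be 0).
Result: proj_W(v) = (3/5, -6/5, -6/5, -3/5).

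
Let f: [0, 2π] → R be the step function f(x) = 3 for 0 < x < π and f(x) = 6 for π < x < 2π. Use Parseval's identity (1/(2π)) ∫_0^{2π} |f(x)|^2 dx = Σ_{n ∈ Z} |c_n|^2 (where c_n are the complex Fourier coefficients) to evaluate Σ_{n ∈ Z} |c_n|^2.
Σ |c_n|^2 = 45/2

Parseval equates the L^2 energy of f (normalised by 1/(2π)) with the ℓ^2 sum of its Fourier coefficients: (1/(2π)) ∫_0^{2π} |f|^2 = Σ |c_n|^2.
Compute the left side: (1/(2π)) [∫_0^π 3^2 dx + ∫_π^{2π} 6^2 dx] = (1/(2π)) · (9π + 36π) = (9 + 36)/2 = 45/2.
So Σ_{n ∈ Z} |c_n|^2 = 45/2.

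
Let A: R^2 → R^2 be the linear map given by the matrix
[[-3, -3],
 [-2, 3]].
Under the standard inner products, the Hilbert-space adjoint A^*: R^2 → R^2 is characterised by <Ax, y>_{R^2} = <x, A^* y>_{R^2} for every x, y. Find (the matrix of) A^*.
A^* = A^T =
[[-3, -2],
 [-3, 3]]

For real matrices with standard dot products, the defining identity <Ax, y> = <x, A^* y> gives (Ax)^T y = x^T (A^*) y, i.e. x^T A^T y = x^T (A^*) y. Since this holds for all x, y, we must have A^* = A^T. Therefore
A^* =
[[-3, -2],
 [-3, 3]].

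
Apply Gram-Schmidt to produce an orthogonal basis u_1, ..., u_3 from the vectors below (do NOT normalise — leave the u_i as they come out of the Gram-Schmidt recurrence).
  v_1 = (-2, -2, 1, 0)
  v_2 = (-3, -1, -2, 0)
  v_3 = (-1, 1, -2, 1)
Orthogonal basis:
  u_1 = (-2, -2, 1, 0)
  u_2 = (-5/3, 1/3, -8/3, 0)
  u_3 = (-2/9, 14/45, 8/45, 1)

Apply the Gram-Schmidt recurrence
  u_1 = v_1
  u_i = v_i − Σ_{j<i} ((v_i · u_j) / (u_j · u_j)) · u_j.

Step by step this gives:
  u_1 = (-2, -2, 1, 0)
  u_2 = (-5/3, 1/3, -8/3, 0)
  u_3 = (-2/9, 14/45, 8/45, 1)

Orthogonality check:
  u_2 · u_1 = 0 (should be 0)
  u_3 · u_1 = 0 (should be 0)
  u_3 · u_2 = 0 (should be 0)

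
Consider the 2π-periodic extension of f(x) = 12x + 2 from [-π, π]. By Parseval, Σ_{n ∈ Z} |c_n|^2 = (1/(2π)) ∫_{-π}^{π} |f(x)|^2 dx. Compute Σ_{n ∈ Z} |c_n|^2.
Σ |c_n|^2 = 48π^2 + 4

Expand and integrate term by term over [-π, π]:
  ∫ (12x)^2 dx = 144·(2π^3/3); ∫ 2·12·(2)·x dx = 0 (odd integrand); ∫ 2^2 dx = 4·2π.
So (1/(2π)) ∫_{-π}^{π} (12x + 2)^2 dx = 144π^2/3 + 4 = 48π^2 + 4.
Parseval ⇒ Σ |c_n|^2 = 48π^2 + 4.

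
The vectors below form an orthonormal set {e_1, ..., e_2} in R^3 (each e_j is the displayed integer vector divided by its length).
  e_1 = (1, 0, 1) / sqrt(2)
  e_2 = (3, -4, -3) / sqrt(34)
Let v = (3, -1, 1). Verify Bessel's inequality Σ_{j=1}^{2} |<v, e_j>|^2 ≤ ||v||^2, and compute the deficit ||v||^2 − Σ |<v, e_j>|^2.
Σ |<v, e_j>|^2 = 186/17; ||v||^2 = 11; deficit = 1/17

Write each e_j = u_j / sqrt(<u_j, u_j>) where u_j is the displayed integer vector. Then <v, e_j> = <v, u_j> / sqrt(<u_j, u_j>), so |<v, e_j>|^2 = <v, u_j>^2 / <u_j, u_j>.
Coefficients: <v, e_1> = 4/sqrt(2), <v, e_2> = 10/sqrt(34).
Square and sum: Σ |<v, e_j>|^2 = 186/17.
Compute ||v||^2 = v·v = 11.
Deficit = 11 − 186/17 = 1/17 ≥ 0, confirming Bessel's inequality. (The deficit equals ||v − Σ <v,e_j> e_j||^2, the squared distance from v to span{e_j}.)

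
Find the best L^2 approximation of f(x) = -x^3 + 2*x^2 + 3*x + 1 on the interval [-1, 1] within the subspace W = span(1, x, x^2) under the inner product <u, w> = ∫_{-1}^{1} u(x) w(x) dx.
g(x) = 2*x^2 + 12*x/5 + 1

The best approximation g ∈ W is the orthogonal projection of f onto W. Writing g = a_0 + a_1 x + a_2 x^2, the coefficients solve the normal equations G · a = b where
  G_{ij} = <φ_i, φ_j> and b_i = <f, φ_i>, with φ_0 = 1, φ_1 = x, φ_2 = x^2.
G =
  [2, 0, 2/3]
  [0, 2/3, 0]
  [2/3, 0, 2/5],
b = (10/3, 8/5, 22/15).
Solving gives a_0 = 1, a_1 = 12/5, a_2 = 2, so
  g(x) = 2*x^2 + 12*x/5 + 1.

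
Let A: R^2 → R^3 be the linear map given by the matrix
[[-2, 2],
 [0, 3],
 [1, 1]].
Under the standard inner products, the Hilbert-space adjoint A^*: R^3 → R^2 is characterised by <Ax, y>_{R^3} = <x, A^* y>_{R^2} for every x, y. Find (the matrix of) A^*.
A^* = A^T =
[[-2, 0, 1],
 [2, 3, 1]]

For real matrices with standard dot products, the defining identity <Ax, y> = <x, A^* y> gives (Ax)^T y = x^T (A^*) y, i.e. x^T A^T y = x^T (A^*) y. Since this holds for all x, y, we must have A^* = A^T. Therefore
A^* =
[[-2, 0, 1],
 [2, 3, 1]].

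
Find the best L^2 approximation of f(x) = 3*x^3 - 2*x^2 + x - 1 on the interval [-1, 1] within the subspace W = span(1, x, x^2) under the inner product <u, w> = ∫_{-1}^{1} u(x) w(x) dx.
g(x) = -2*x^2 + 14*x/5 - 1

The best approximation g ∈ W is the orthogonal projection of f onto W. Writing g = a_0 + a_1 x + a_2 x^2, the coefficients solve the normal equations G · a = b where
  G_{ij} = <φ_i, φ_j> and b_i = <f, φ_i>, with φ_0 = 1, φ_1 = x, φ_2 = x^2.
G =
  [2, 0, 2/3]
  [0, 2/3, 0]
  [2/3, 0, 2/5],
b = (-10/3, 28/15, -22/15).
Solving gives a_0 = -1, a_1 = 14/5, a_2 = -2, so
  g(x) = -2*x^2 + 14*x/5 - 1.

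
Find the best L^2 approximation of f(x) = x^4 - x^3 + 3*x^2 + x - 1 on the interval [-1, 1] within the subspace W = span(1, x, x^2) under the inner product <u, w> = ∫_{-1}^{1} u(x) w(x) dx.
g(x) = 27*x^2/7 + 2*x/5 - 38/35

The best approximation g ∈ W is the orthogonal projection of f onto W. Writing g = a_0 + a_1 x + a_2 x^2, the coefficients solve the normal equations G · a = b where
  G_{ij} = <φ_i, φ_j> and b_i = <f, φ_i>, with φ_0 = 1, φ_1 = x, φ_2 = x^2.
G =
  [2, 0, 2/3]
  [0, 2/3, 0]
  [2/3, 0, 2/5],
b = (2/5, 4/15, 86/105).
Solving gives a_0 = -38/35, a_1 = 2/5, a_2 = 27/7, so
  g(x) = 27*x^2/7 + 2*x/5 - 38/35.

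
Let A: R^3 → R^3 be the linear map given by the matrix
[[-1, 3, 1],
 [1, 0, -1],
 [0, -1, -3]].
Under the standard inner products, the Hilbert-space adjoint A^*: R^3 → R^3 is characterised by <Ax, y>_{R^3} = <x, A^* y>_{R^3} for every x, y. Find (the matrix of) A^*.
A^* = A^T =
[[-1, 1, 0],
 [3, 0, -1],
 [1, -1, -3]]

For real matrices with standard dot products, the defining identity <Ax, y> = <x, A^* y> gives (Ax)^T y = x^T (A^*) y, i.e. x^T A^T y = x^T (A^*) y. Since this holds for all x, y, we must have A^* = A^T. Therefore
A^* =
[[-1, 1, 0],
 [3, 0, -1],
 [1, -1, -3]].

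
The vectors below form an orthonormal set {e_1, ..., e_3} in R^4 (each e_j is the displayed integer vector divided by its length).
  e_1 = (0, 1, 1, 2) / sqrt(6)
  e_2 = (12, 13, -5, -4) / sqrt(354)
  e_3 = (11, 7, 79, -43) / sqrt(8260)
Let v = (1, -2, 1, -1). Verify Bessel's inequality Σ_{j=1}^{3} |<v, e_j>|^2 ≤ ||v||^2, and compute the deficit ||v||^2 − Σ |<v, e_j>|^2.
Σ |<v, e_j>|^2 = 77/20; ||v||^2 = 7; deficit = 63/20

Write each e_j = u_j / sqrt(<u_j, u_j>) where u_j is the displayed integer vector. Then <v, e_j> = <v, u_j> / sqrt(<u_j, u_j>), so |<v, e_j>|^2 = <v, u_j>^2 / <u_j, u_j>.
Coefficients: <v, e_1> = -3/sqrt(6), <v, e_2> = -15/sqrt(354), <v, e_3> = 119/sqrt(8260).
Square and sum: Σ |<v, e_j>|^2 = 77/20.
Compute ||v||^2 = v·v = 7.
Deficit = 7 − 77/20 = 63/20 ≥ 0, confirming Bessel's inequality. (The deficit equals ||v − Σ <v,e_j> e_j||^2, the squared distance from v to span{e_j}.)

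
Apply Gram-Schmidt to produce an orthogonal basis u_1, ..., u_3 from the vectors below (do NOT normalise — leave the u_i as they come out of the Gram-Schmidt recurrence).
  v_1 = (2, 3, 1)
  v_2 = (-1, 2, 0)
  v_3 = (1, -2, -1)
Orthogonal basis:
  u_1 = (2, 3, 1)
  u_2 = (-11/7, 8/7, -2/7)
  u_3 = (7/27, 7/54, -49/54)

Apply the Gram-Schmidt recurrence
  u_1 = v_1
  u_i = v_i − Σ_{j<i} ((v_i · u_j) / (u_j · u_j)) · u_j.

Step by step this gives:
  u_1 = (2, 3, 1)
  u_2 = (-11/7, 8/7, -2/7)
  u_3 = (7/27, 7/54, -49/54)

Orthogonality check:
  u_2 · u_1 = 0 (should be 0)
  u_3 · u_1 = 0 (should be 0)
  u_3 · u_2 = 0 (should be 0)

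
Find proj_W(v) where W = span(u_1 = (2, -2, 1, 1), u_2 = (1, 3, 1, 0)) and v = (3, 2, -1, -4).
proj_W(v) = (53/101, 231/101, 62/101, -9/101)

Set up U = [u_1 | ... | u_2] ∈ R^(4×2). The projector onto W = col(U) is P = U (U^T U)^(-1) U^T.
Compute U^T U =
  [10, -3]
  [-3, 11],
and U^T v = (-3, 8).
Solve U^T U · c = U^T v for the coefficients: c = (-9/101, 71/101). The projection is proj_W(v) = U c.
Check: (v - proj_W(v)) · u_1 = 0  (should be 0).
Check: (v - proj_W(v)) · u_2 = 0  (should be 0).
Result: proj_W(v) = (53/101, 231/101, 62/101, -9/101).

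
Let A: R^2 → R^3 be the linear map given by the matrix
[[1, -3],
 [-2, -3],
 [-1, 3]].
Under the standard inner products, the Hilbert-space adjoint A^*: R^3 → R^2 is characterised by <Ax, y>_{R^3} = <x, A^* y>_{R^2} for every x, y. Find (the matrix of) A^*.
A^* = A^T =
[[1, -2, -1],
 [-3, -3, 3]]

For real matrices with standard dot products, the defining identity <Ax, y> = <x, A^* y> gives (Ax)^T y = x^T (A^*) y, i.e. x^T A^T y = x^T (A^*) y. Since this holds for all x, y, we must have A^* = A^T. Therefore
A^* =
[[1, -2, -1],
 [-3, -3, 3]].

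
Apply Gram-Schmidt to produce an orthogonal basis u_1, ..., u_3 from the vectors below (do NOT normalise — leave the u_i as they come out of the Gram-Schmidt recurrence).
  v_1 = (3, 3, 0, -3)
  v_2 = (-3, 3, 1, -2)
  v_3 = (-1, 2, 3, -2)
Orthogonal basis:
  u_1 = (3, 3, 0, -3)
  u_2 = (-11/3, 7/3, 1, -4/3)
  u_3 = (24/65, -33/65, 153/65, -9/65)

Apply the Gram-Schmidt recurrence
  u_1 = v_1
  u_i = v_i − Σ_{j<i} ((v_i · u_j) / (u_j · u_j)) · u_j.

Step by step this gives:
  u_1 = (3, 3, 0, -3)
  u_2 = (-11/3, 7/3, 1, -4/3)
  u_3 = (24/65, -33/65, 153/65, -9/65)

Orthogonality check:
  u_2 · u_1 = 0 (should be 0)
  u_3 · u_1 = 0 (should be 0)
  u_3 · u_2 = 0 (should be 0)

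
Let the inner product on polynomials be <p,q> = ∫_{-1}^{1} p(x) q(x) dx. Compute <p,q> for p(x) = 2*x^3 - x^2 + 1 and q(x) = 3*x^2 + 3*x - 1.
<p,q> = 28/15

Expand the product: p(x)·q(x) = 6*x^5 + 3*x^4 - 5*x^3 + 4*x^2 + 3*x - 1.
∫_{-1}^{1} of each monomial x^k gives [2/(k+1) if k even, 0 if k odd]. Integrating term-by-term (or equivalently evaluating the antiderivative F(x) = x^6 + 3*x^5/5 - 5*x^4/4 + 4*x^3/3 + 3*x^2/2 - x at the endpoints):
  F(1) − F(−1) = 131/60 − (19/60) = 28/15.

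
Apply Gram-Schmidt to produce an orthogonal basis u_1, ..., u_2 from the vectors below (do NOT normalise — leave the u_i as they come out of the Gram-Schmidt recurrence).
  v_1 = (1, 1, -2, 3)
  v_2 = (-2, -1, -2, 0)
Orthogonal basis:
  u_1 = (1, 1, -2, 3)
  u_2 = (-31/15, -16/15, -28/15, -1/5)

Apply the Gram-Schmidt recurrence
  u_1 = v_1
  u_i = v_i − Σ_{j<i} ((v_i · u_j) / (u_j · u_j)) · u_j.

Step by step this gives:
  u_1 = (1, 1, -2, 3)
  u_2 = (-31/15, -16/15, -28/15, -1/5)

Orthogonality check:
  u_2 · u_1 = 0 (should be 0)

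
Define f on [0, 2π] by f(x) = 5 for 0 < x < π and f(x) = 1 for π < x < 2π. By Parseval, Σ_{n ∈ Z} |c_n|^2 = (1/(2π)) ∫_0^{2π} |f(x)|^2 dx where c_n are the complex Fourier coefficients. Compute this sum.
Σ |c_n|^2 = 13

Parseval equates the L^2 energy of f (normalised by 1/(2π)) with the ℓ^2 sum of its Fourier coefficients: (1/(2π)) ∫_0^{2π} |f|^2 = Σ |c_n|^2.
Compute the left side: (1/(2π)) [∫_0^π 5^2 dx + ∫_π^{2π} 1^2 dx] = (1/(2π)) · (25π + 1π) = (25 + 1)/2 = 13.
So Σ_{n ∈ Z} |c_n|^2 = 13.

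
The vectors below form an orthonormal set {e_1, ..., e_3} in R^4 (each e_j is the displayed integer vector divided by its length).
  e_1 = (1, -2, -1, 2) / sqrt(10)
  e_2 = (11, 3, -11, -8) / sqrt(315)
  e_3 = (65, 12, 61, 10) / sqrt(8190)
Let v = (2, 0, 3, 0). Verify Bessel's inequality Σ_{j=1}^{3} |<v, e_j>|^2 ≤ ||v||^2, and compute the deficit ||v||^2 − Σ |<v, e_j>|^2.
Σ |<v, e_j>|^2 = 809/65; ||v||^2 = 13; deficit = 36/65

Write each e_j = u_j / sqrt(<u_j, u_j>) where u_j is the displayed integer vector. Then <v, e_j> = <v, u_j> / sqrt(<u_j, u_j>), so |<v, e_j>|^2 = <v, u_j>^2 / <u_j, u_j>.
Coefficients: <v, e_1> = -1/sqrt(10), <v, e_2> = -11/sqrt(315), <v, e_3> = 313/sqrt(8190).
Square and sum: Σ |<v, e_j>|^2 = 809/65.
Compute ||v||^2 = v·v = 13.
Deficit = 13 − 809/65 = 36/65 ≥ 0, confirming Bessel's inequality. (The deficit equals ||v − Σ <v,e_j> e_j||^2, the squared distance from v to span{e_j}.)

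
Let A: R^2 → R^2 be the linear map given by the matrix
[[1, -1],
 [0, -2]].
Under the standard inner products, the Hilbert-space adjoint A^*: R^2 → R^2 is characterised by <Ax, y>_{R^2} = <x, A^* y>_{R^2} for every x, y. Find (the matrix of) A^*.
A^* = A^T =
[[1, 0],
 [-1, -2]]

For real matrices with standard dot products, the defining identity <Ax, y> = <x, A^* y> gives (Ax)^T y = x^T (A^*) y, i.e. x^T A^T y = x^T (A^*) y. Since this holds for all x, y, we must have A^* = A^T. Therefore
A^* =
[[1, 0],
 [-1, -2]].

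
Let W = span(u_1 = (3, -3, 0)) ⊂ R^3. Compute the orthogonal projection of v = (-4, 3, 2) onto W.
proj_W(v) = (-7/2, 7/2, 0)

Set up U = [u_1 | ... | u_1] ∈ R^(3×1). The projector onto W = col(U) is P = U (U^T U)^(-1) U^T.
Compute U^T U =
  [18],
and U^T v = (-21).
Solve U^T U · c = U^T v for the coefficients: c = (-7/6). The projection is proj_W(v) = U c.
Check: (v - proj_W(v)) · u_1 = 0  (should be 0).
Result: proj_W(v) = (-7/2, 7/2, 0).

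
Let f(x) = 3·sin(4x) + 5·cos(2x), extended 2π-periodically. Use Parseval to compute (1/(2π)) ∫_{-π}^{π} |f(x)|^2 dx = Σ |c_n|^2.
Σ |c_n|^2 = 17

Expand |f|^2 and use orthogonality of {sin(nx), cos(mx)} on [-π, π]:
  ∫_{-π}^{π} sin(nx)^2 dx = π, ∫ cos(mx)^2 dx = π, and cross terms integrate to 0.
So ∫_{-π}^{π} f(x)^2 dx = 3^2 · π + 5^2 · π = (9 + 25)π.
Divide by 2π: (9 + 25)/2 = 17.
By Parseval, this equals Σ |c_n|^2.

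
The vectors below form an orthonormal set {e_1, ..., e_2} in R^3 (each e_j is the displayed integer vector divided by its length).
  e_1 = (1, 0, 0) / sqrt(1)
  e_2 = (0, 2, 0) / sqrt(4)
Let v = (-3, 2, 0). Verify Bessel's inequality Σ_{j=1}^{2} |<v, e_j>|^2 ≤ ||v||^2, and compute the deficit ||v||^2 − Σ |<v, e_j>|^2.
Σ |<v, e_j>|^2 = 13; ||v||^2 = 13; deficit = 0

Write each e_j = u_j / sqrt(<u_j, u_j>) where u_j is the displayed integer vector. Then <v, e_j> = <v, u_j> / sqrt(<u_j, u_j>), so |<v, e_j>|^2 = <v, u_j>^2 / <u_j, u_j>.
Coefficients: <v, e_1> = -3/sqrt(1), <v, e_2> = 4/sqrt(4).
Square and sum: Σ |<v, e_j>|^2 = 13.
Compute ||v||^2 = v·v = 13.
Deficit = 13 − 13 = 0 ≥ 0, confirming Bessel's inequality. (The deficit equals ||v − Σ <v,e_j> e_j||^2, the squared distance from v to span{e_j}.)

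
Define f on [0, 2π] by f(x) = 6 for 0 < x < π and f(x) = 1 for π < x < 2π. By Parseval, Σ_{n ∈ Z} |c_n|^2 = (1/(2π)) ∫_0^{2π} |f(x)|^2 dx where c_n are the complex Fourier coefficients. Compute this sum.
Σ |c_n|^2 = 37/2

Parseval equates the L^2 energy of f (normalised by 1/(2π)) with the ℓ^2 sum of its Fourier coefficients: (1/(2π)) ∫_0^{2π} |f|^2 = Σ |c_n|^2.
Compute the left side: (1/(2π)) [∫_0^π 6^2 dx + ∫_π^{2π} 1^2 dx] = (1/(2π)) · (36π + 1π) = (36 + 1)/2 = 37/2.
So Σ_{n ∈ Z} |c_n|^2 = 37/2.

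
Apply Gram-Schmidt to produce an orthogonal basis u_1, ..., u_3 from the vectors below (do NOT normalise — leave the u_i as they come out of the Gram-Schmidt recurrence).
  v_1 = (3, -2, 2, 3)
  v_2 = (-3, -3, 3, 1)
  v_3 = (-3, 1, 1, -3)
Orthogonal basis:
  u_1 = (3, -2, 2, 3)
  u_2 = (-48/13, -33/13, 33/13, 4/13)
  u_3 = (84/173, 101/173, 245/173, -180/173)

Apply the Gram-Schmidt recurrence
  u_1 = v_1
  u_i = v_i − Σ_{j<i} ((v_i · u_j) / (u_j · u_j)) · u_j.

Step by step this gives:
  u_1 = (3, -2, 2, 3)
  u_2 = (-48/13, -33/13, 33/13, 4/13)
  u_3 = (84/173, 101/173, 245/173, -180/173)

Orthogonality check:
  u_2 · u_1 = 0 (should be 0)
  u_3 · u_1 = 0 (should be 0)
  u_3 · u_2 = 0 (should be 0)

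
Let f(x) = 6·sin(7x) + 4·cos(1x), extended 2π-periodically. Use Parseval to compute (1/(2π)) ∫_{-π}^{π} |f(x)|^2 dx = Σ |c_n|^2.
Σ |c_n|^2 = 26

Expand |f|^2 and use orthogonality of {sin(nx), cos(mx)} on [-π, π]:
  ∫_{-π}^{π} sin(nx)^2 dx = π, ∫ cos(mx)^2 dx = π, and cross terms integrate to 0.
So ∫_{-π}^{π} f(x)^2 dx = 6^2 · π + 4^2 · π = (36 + 16)π.
Divide by 2π: (36 + 16)/2 = 26.
By Parseval, this equals Σ |c_n|^2.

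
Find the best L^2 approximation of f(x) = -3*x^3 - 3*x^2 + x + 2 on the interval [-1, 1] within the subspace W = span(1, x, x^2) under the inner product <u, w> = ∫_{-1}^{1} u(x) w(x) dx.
g(x) = -3*x^2 - 4*x/5 + 2

The best approximation g ∈ W is the orthogonal projection of f onto W. Writing g = a_0 + a_1 x + a_2 x^2, the coefficients solve the normal equations G · a = b where
  G_{ij} = <φ_i, φ_j> and b_i = <f, φ_i>, with φ_0 = 1, φ_1 = x, φ_2 = x^2.
G =
  [2, 0, 2/3]
  [0, 2/3, 0]
  [2/3, 0, 2/5],
b = (2, -8/15, 2/15).
Solving gives a_0 = 2, a_1 = -4/5, a_2 = -3, so
  g(x) = -3*x^2 - 4*x/5 + 2.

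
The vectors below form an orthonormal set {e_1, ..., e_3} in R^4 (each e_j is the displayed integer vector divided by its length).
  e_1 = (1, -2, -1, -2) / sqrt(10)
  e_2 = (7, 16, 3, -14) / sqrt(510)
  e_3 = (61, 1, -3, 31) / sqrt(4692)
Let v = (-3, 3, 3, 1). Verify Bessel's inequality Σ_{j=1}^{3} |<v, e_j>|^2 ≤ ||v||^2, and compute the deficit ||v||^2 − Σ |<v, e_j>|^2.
Σ |<v, e_j>|^2 = 595/23; ||v||^2 = 28; deficit = 49/23

Write each e_j = u_j / sqrt(<u_j, u_j>) where u_j is the displayed integer vector. Then <v, e_j> = <v, u_j> / sqrt(<u_j, u_j>), so |<v, e_j>|^2 = <v, u_j>^2 / <u_j, u_j>.
Coefficients: <v, e_1> = -14/sqrt(10), <v, e_2> = 22/sqrt(510), <v, e_3> = -158/sqrt(4692).
Square and sum: Σ |<v, e_j>|^2 = 595/23.
Compute ||v||^2 = v·v = 28.
Deficit = 28 − 595/23 = 49/23 ≥ 0, confirming Bessel's inequality. (The deficit equals ||v − Σ <v,e_j> e_j||^2, the squared distance from v to span{e_j}.)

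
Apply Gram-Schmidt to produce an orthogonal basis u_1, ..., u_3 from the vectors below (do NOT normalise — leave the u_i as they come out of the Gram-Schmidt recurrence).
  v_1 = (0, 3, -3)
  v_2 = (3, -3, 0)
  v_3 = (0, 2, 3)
Orthogonal basis:
  u_1 = (0, 3, -3)
  u_2 = (3, -3/2, -3/2)
  u_3 = (5/3, 5/3, 5/3)

Apply the Gram-Schmidt recurrence
  u_1 = v_1
  u_i = v_i − Σ_{j<i} ((v_i · u_j) / (u_j · u_j)) · u_j.

Step by step this gives:
  u_1 = (0, 3, -3)
  u_2 = (3, -3/2, -3/2)
  u_3 = (5/3, 5/3, 5/3)

Orthogonality check:
  u_2 · u_1 = 0 (should be 0)
  u_3 · u_1 = 0 (should be 0)
  u_3 · u_2 = 0 (should be 0)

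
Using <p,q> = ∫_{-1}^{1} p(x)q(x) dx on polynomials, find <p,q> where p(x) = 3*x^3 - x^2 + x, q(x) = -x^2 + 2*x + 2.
<p,q> = 14/5

Expand the product: p(x)·q(x) = -3*x^5 + 7*x^4 + 3*x^3 + 2*x.
∫_{-1}^{1} of each monomial x^k gives [2/(k+1) if k even, 0 if k odd]. Integrating term-by-term (or equivalently evaluating the antiderivative F(x) = -x^6/2 + 7*x^5/5 + 3*x^4/4 + x^2 at the endpoints):
  F(1) − F(−1) = 53/20 − (-3/20) = 14/5.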